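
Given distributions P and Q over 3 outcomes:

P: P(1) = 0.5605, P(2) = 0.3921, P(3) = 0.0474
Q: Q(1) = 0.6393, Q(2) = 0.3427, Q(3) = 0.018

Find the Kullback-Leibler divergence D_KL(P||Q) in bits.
0.0360 bits

D_KL(P||Q) = Σ P(x) log₂(P(x)/Q(x))

Computing term by term:
  P(1)·log₂(P(1)/Q(1)) = 0.5605·log₂(0.5605/0.6393) = -0.10637
  P(2)·log₂(P(2)/Q(2)) = 0.3921·log₂(0.3921/0.3427) = 0.07618
  P(3)·log₂(P(3)/Q(3)) = 0.0474·log₂(0.0474/0.018) = 0.06621

D_KL(P||Q) = -0.10637 + 0.07618 + 0.06621 = 0.03602 ≈ 0.0360 bits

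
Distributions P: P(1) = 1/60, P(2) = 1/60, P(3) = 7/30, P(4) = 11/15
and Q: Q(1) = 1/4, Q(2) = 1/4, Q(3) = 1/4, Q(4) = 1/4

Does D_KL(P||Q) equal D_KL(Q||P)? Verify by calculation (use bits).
D_KL(P||Q) = 0.9851 bits, D_KL(Q||P) = 1.5902 bits. No — D_KL(P||Q) ≠ D_KL(Q||P) for this pair.

D_KL(P||Q) = Σ P(x) log₂(P(x)/Q(x))

Computing term by term:
  P(1)·log₂(P(1)/Q(1)) = (1/60)·log₂((1/60)/(1/4)) = -0.06511
  P(2)·log₂(P(2)/Q(2)) = (1/60)·log₂((1/60)/(1/4)) = -0.06511
  P(3)·log₂(P(3)/Q(3)) = (7/30)·log₂((7/30)/(1/4)) = -0.02322
  P(4)·log₂(P(4)/Q(4)) = (11/15)·log₂((11/15)/(1/4)) = 1.13853

D_KL(P||Q) = -0.06511 - 0.06511 - 0.02322 + 1.13853 = 0.98509 ≈ 0.9851 bits

D_KL(Q||P) = Σ Q(x) log₂(Q(x)/P(x))

Computing term by term:
  Q(1)·log₂(Q(1)/P(1)) = (1/4)·log₂((1/4)/(1/60)) = 0.97672
  Q(2)·log₂(Q(2)/P(2)) = (1/4)·log₂((1/4)/(1/60)) = 0.97672
  Q(3)·log₂(Q(3)/P(3)) = (1/4)·log₂((1/4)/(7/30)) = 0.02488
  Q(4)·log₂(Q(4)/P(4)) = (1/4)·log₂((1/4)/(11/15)) = -0.38814

D_KL(Q||P) = 0.97672 + 0.97672 + 0.02488 - 0.38814 = 1.59018 ≈ 1.5902 bits

These are NOT equal (difference: 0.6051 bits). KL divergence is asymmetric: D_KL(P||Q) ≠ D_KL(Q||P) in general.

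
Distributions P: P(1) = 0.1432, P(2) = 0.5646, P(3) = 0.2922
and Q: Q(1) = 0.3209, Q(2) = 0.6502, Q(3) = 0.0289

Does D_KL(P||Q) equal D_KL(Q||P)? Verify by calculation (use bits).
D_KL(P||Q) = 0.6936 bits, D_KL(Q||P) = 0.4095 bits. No — D_KL(P||Q) ≠ D_KL(Q||P) for this pair.

D_KL(P||Q) = Σ P(x) log₂(P(x)/Q(x))

Computing term by term:
  P(1)·log₂(P(1)/Q(1)) = 0.1432·log₂(0.1432/0.3209) = -0.16670
  P(2)·log₂(P(2)/Q(2)) = 0.5646·log₂(0.5646/0.6502) = -0.11498
  P(3)·log₂(P(3)/Q(3)) = 0.2922·log₂(0.2922/0.0289) = 0.97531

D_KL(P||Q) = -0.16670 - 0.11498 + 0.97531 = 0.69363 ≈ 0.6936 bits

D_KL(Q||P) = Σ Q(x) log₂(Q(x)/P(x))

Computing term by term:
  Q(1)·log₂(Q(1)/P(1)) = 0.3209·log₂(0.3209/0.1432) = 0.37356
  Q(2)·log₂(Q(2)/P(2)) = 0.6502·log₂(0.6502/0.5646) = 0.13242
  Q(3)·log₂(Q(3)/P(3)) = 0.0289·log₂(0.0289/0.2922) = -0.09646

D_KL(Q||P) = 0.37356 + 0.13242 - 0.09646 = 0.40952 ≈ 0.4095 bits

These are NOT equal (difference: 0.2841 bits). KL divergence is asymmetric: D_KL(P||Q) ≠ D_KL(Q||P) in general.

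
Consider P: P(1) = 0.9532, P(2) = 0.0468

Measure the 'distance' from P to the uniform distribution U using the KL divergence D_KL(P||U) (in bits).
0.7274 bits

U(i) = 1/2 for all i

D_KL(P||U) = Σ P(x) log₂(P(x) / (1/2))
           = Σ P(x) log₂(P(x)) + log₂(2)
           = log₂(2) - H(P)

H(P) = -Σ P(x) log₂(P(x)):
  -P(1)·log₂(P(1)) = -(0.9532)·log₂(0.9532) = 0.06591
  -P(2)·log₂(P(2)) = -(0.0468)·log₂(0.0468) = 0.20673
H(P) = 0.06591 + 0.20673 = 0.27264 bits

log₂(2) = 1.00000 bits

D_KL(P||U) = 1.00000 - 0.27264 = 0.72736 ≈ 0.7274 bits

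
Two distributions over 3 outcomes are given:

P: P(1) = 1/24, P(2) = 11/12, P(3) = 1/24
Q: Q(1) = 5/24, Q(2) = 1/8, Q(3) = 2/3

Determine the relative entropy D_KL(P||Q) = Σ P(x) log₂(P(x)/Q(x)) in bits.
2.3715 bits

D_KL(P||Q) = Σ P(x) log₂(P(x)/Q(x))

Computing term by term:
  P(1)·log₂(P(1)/Q(1)) = (1/24)·log₂((1/24)/(5/24)) = -0.09675
  P(2)·log₂(P(2)/Q(2)) = (11/12)·log₂((11/12)/(1/8)) = 2.63493
  P(3)·log₂(P(3)/Q(3)) = (1/24)·log₂((1/24)/(2/3)) = -0.16667

D_KL(P||Q) = -0.09675 + 2.63493 - 0.16667 = 2.37151 ≈ 2.3715 bits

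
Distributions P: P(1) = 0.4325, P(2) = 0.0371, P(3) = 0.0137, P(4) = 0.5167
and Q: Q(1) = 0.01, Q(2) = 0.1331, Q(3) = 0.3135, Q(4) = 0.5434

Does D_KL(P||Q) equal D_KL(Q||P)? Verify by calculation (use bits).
D_KL(P||Q) = 2.1827 bits, D_KL(Q||P) = 1.6463 bits. No — D_KL(P||Q) ≠ D_KL(Q||P) for this pair.

D_KL(P||Q) = Σ P(x) log₂(P(x)/Q(x))

Computing term by term:
  P(1)·log₂(P(1)/Q(1)) = 0.4325·log₂(0.4325/0.01) = 2.35048
  P(2)·log₂(P(2)/Q(2)) = 0.0371·log₂(0.0371/0.1331) = -0.06838
  P(3)·log₂(P(3)/Q(3)) = 0.0137·log₂(0.0137/0.3135) = -0.06187
  P(4)·log₂(P(4)/Q(4)) = 0.5167·log₂(0.5167/0.5434) = -0.03756

D_KL(P||Q) = 2.35048 - 0.06838 - 0.06187 - 0.03756 = 2.18267 ≈ 2.1827 bits

D_KL(Q||P) = Σ Q(x) log₂(Q(x)/P(x))

Computing term by term:
  Q(1)·log₂(Q(1)/P(1)) = 0.01·log₂(0.01/0.4325) = -0.05435
  Q(2)·log₂(Q(2)/P(2)) = 0.1331·log₂(0.1331/0.0371) = 0.24531
  Q(3)·log₂(Q(3)/P(3)) = 0.3135·log₂(0.3135/0.0137) = 1.41583
  Q(4)·log₂(Q(4)/P(4)) = 0.5434·log₂(0.5434/0.5167) = 0.03950

D_KL(Q||P) = -0.05435 + 0.24531 + 1.41583 + 0.03950 = 1.64629 ≈ 1.6463 bits

These are NOT equal (difference: 0.5364 bits). KL divergence is asymmetric: D_KL(P||Q) ≠ D_KL(Q||P) in general.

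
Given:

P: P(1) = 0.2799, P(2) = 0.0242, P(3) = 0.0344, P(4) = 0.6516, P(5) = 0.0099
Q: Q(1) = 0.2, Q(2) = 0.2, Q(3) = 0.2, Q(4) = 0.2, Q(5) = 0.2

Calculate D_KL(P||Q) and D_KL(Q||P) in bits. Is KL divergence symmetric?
D_KL(P||Q) = 1.0420 bits, D_KL(Q||P) = 1.5468 bits. No, KL divergence is not symmetric.

D_KL(P||Q) = Σ P(x) log₂(P(x)/Q(x))

Computing term by term:
  P(1)·log₂(P(1)/Q(1)) = 0.2799·log₂(0.2799/0.2) = 0.13573
  P(2)·log₂(P(2)/Q(2)) = 0.0242·log₂(0.0242/0.2) = -0.07374
  P(3)·log₂(P(3)/Q(3)) = 0.0344·log₂(0.0344/0.2) = -0.08736
  P(4)·log₂(P(4)/Q(4)) = 0.6516·log₂(0.6516/0.2) = 1.11032
  P(5)·log₂(P(5)/Q(5)) = 0.0099·log₂(0.0099/0.2) = -0.04293

D_KL(P||Q) = 0.13573 - 0.07374 - 0.08736 + 1.11032 - 0.04293 = 1.04202 ≈ 1.0420 bits

D_KL(Q||P) = Σ Q(x) log₂(Q(x)/P(x))

Computing term by term:
  Q(1)·log₂(Q(1)/P(1)) = 0.2·log₂(0.2/0.2799) = -0.09698
  Q(2)·log₂(Q(2)/P(2)) = 0.2·log₂(0.2/0.0242) = 0.60938
  Q(3)·log₂(Q(3)/P(3)) = 0.2·log₂(0.2/0.0344) = 0.50790
  Q(4)·log₂(Q(4)/P(4)) = 0.2·log₂(0.2/0.6516) = -0.34080
  Q(5)·log₂(Q(5)/P(5)) = 0.2·log₂(0.2/0.0099) = 0.86729

D_KL(Q||P) = -0.09698 + 0.60938 + 0.50790 - 0.34080 + 0.86729 = 1.54679 ≈ 1.5468 bits

These are NOT equal (difference: 0.5048 bits). KL divergence is asymmetric: D_KL(P||Q) ≠ D_KL(Q||P) in general.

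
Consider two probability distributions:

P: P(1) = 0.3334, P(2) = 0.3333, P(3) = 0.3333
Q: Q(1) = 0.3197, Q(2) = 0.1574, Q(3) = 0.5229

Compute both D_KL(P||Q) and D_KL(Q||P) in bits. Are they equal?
D_KL(P||Q) = 0.1644 bits, D_KL(Q||P) = 0.1500 bits. No, they are not equal.

D_KL(P||Q) = Σ P(x) log₂(P(x)/Q(x))

Computing term by term:
  P(1)·log₂(P(1)/Q(1)) = 0.3334·log₂(0.3334/0.3197) = 0.02018
  P(2)·log₂(P(2)/Q(2)) = 0.3333·log₂(0.3333/0.1574) = 0.36076
  P(3)·log₂(P(3)/Q(3)) = 0.3333·log₂(0.3333/0.5229) = -0.21655

D_KL(P||Q) = 0.02018 + 0.36076 - 0.21655 = 0.16439 ≈ 0.1644 bits

D_KL(Q||P) = Σ Q(x) log₂(Q(x)/P(x))

Computing term by term:
  Q(1)·log₂(Q(1)/P(1)) = 0.3197·log₂(0.3197/0.3334) = -0.01935
  Q(2)·log₂(Q(2)/P(2)) = 0.1574·log₂(0.1574/0.3333) = -0.17037
  Q(3)·log₂(Q(3)/P(3)) = 0.5229·log₂(0.5229/0.3333) = 0.33974

D_KL(Q||P) = -0.01935 - 0.17037 + 0.33974 = 0.15002 ≈ 0.1500 bits

These are NOT equal (difference: 0.0144 bits). KL divergence is asymmetric: D_KL(P||Q) ≠ D_KL(Q||P) in general.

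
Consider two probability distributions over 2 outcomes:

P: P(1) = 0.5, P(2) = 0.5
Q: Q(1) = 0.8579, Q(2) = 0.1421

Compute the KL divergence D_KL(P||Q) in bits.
0.5181 bits

D_KL(P||Q) = Σ P(x) log₂(P(x)/Q(x))

Computing term by term:
  P(1)·log₂(P(1)/Q(1)) = 0.5·log₂(0.5/0.8579) = -0.38944
  P(2)·log₂(P(2)/Q(2)) = 0.5·log₂(0.5/0.1421) = 0.90751

D_KL(P||Q) = -0.38944 + 0.90751 = 0.51807 ≈ 0.5181 bits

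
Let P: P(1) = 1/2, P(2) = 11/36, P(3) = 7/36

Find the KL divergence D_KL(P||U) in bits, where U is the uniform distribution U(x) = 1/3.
0.1029 bits

U(i) = 1/3 for all i

D_KL(P||U) = Σ P(x) log₂(P(x) / (1/3))
           = Σ P(x) log₂(P(x)) + log₂(3)
           = log₂(3) - H(P)

H(P) = -Σ P(x) log₂(P(x)):
  -P(1)·log₂(P(1)) = -(1/2)·log₂(1/2) = 0.50000
  -P(2)·log₂(P(2)) = -(11/36)·log₂(11/36) = 0.52265
  -P(3)·log₂(P(3)) = -(7/36)·log₂(7/36) = 0.45939
H(P) = 0.50000 + 0.52265 + 0.45939 = 1.48204 bits

log₂(3) = 1.58496 bits

D_KL(P||U) = 1.58496 - 1.48204 = 0.10292 ≈ 0.1029 bits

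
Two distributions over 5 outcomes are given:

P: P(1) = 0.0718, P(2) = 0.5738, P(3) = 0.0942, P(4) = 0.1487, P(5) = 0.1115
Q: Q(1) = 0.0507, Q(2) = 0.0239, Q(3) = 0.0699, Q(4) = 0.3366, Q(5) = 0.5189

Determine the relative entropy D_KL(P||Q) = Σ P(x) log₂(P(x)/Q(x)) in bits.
2.2851 bits

D_KL(P||Q) = Σ P(x) log₂(P(x)/Q(x))

Computing term by term:
  P(1)·log₂(P(1)/Q(1)) = 0.0718·log₂(0.0718/0.0507) = 0.03604
  P(2)·log₂(P(2)/Q(2)) = 0.5738·log₂(0.5738/0.0239) = 2.63114
  P(3)·log₂(P(3)/Q(3)) = 0.0942·log₂(0.0942/0.0699) = 0.04055
  P(4)·log₂(P(4)/Q(4)) = 0.1487·log₂(0.1487/0.3366) = -0.17526
  P(5)·log₂(P(5)/Q(5)) = 0.1115·log₂(0.1115/0.5189) = -0.24735

D_KL(P||Q) = 0.03604 + 2.63114 + 0.04055 - 0.17526 - 0.24735 = 2.28512 ≈ 2.2851 bits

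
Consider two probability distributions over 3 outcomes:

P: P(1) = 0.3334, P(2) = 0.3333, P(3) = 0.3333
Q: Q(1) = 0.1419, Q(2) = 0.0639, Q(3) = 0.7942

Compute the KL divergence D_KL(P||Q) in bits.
0.7876 bits

D_KL(P||Q) = Σ P(x) log₂(P(x)/Q(x))

Computing term by term:
  P(1)·log₂(P(1)/Q(1)) = 0.3334·log₂(0.3334/0.1419) = 0.41088
  P(2)·log₂(P(2)/Q(2)) = 0.3333·log₂(0.3333/0.0639) = 0.79423
  P(3)·log₂(P(3)/Q(3)) = 0.3333·log₂(0.3333/0.7942) = -0.41752

D_KL(P||Q) = 0.41088 + 0.79423 - 0.41752 = 0.78759 ≈ 0.7876 bits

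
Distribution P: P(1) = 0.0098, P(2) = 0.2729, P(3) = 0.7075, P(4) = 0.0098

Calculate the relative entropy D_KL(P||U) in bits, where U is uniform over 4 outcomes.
1.0047 bits

U(i) = 1/4 for all i

D_KL(P||U) = Σ P(x) log₂(P(x) / (1/4))
           = Σ P(x) log₂(P(x)) + log₂(4)
           = log₂(4) - H(P)

H(P) = -Σ P(x) log₂(P(x)):
  -P(1)·log₂(P(1)) = -(0.0098)·log₂(0.0098) = 0.06540
  -P(2)·log₂(P(2)) = -(0.2729)·log₂(0.2729) = 0.51129
  -P(3)·log₂(P(3)) = -(0.7075)·log₂(0.7075) = 0.35318
  -P(4)·log₂(P(4)) = -(0.0098)·log₂(0.0098) = 0.06540
H(P) = 0.06540 + 0.51129 + 0.35318 + 0.06540 = 0.99527 bits

log₂(4) = 2.00000 bits

D_KL(P||U) = 2.00000 - 0.99527 = 1.00473 ≈ 1.0047 bits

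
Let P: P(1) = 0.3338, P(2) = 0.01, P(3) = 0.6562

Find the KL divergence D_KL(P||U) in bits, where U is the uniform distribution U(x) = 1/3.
0.5913 bits

U(i) = 1/3 for all i

D_KL(P||U) = Σ P(x) log₂(P(x) / (1/3))
           = Σ P(x) log₂(P(x)) + log₂(3)
           = log₂(3) - H(P)

H(P) = -Σ P(x) log₂(P(x)):
  -P(1)·log₂(P(1)) = -(0.3338)·log₂(0.3338) = 0.52839
  -P(2)·log₂(P(2)) = -(0.01)·log₂(0.01) = 0.06644
  -P(3)·log₂(P(3)) = -(0.6562)·log₂(0.6562) = 0.39883
H(P) = 0.52839 + 0.06644 + 0.39883 = 0.99366 bits

log₂(3) = 1.58496 bits

D_KL(P||U) = 1.58496 - 0.99366 = 0.59130 ≈ 0.5913 bits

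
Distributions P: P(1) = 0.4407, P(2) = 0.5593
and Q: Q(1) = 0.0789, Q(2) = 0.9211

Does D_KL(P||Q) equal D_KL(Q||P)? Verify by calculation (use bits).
D_KL(P||Q) = 0.6911 bits, D_KL(Q||P) = 0.4671 bits. No — D_KL(P||Q) ≠ D_KL(Q||P) for this pair.

D_KL(P||Q) = Σ P(x) log₂(P(x)/Q(x))

Computing term by term:
  P(1)·log₂(P(1)/Q(1)) = 0.4407·log₂(0.4407/0.0789) = 1.09369
  P(2)·log₂(P(2)/Q(2)) = 0.5593·log₂(0.5593/0.9211) = -0.40255

D_KL(P||Q) = 1.09369 - 0.40255 = 0.69114 ≈ 0.6911 bits

D_KL(Q||P) = Σ Q(x) log₂(Q(x)/P(x))

Computing term by term:
  Q(1)·log₂(Q(1)/P(1)) = 0.0789·log₂(0.0789/0.4407) = -0.19581
  Q(2)·log₂(Q(2)/P(2)) = 0.9211·log₂(0.9211/0.5593) = 0.66295

D_KL(Q||P) = -0.19581 + 0.66295 = 0.46714 ≈ 0.4671 bits

These are NOT equal (difference: 0.2240 bits). KL divergence is asymmetric: D_KL(P||Q) ≠ D_KL(Q||P) in general.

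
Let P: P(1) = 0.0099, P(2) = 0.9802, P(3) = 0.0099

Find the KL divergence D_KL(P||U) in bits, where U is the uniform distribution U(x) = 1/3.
1.4248 bits

U(i) = 1/3 for all i

D_KL(P||U) = Σ P(x) log₂(P(x) / (1/3))
           = Σ P(x) log₂(P(x)) + log₂(3)
           = log₂(3) - H(P)

H(P) = -Σ P(x) log₂(P(x)):
  -P(1)·log₂(P(1)) = -(0.0099)·log₂(0.0099) = 0.06592
  -P(2)·log₂(P(2)) = -(0.9802)·log₂(0.9802) = 0.02828
  -P(3)·log₂(P(3)) = -(0.0099)·log₂(0.0099) = 0.06592
H(P) = 0.06592 + 0.02828 + 0.06592 = 0.16012 bits

log₂(3) = 1.58496 bits

D_KL(P||U) = 1.58496 - 0.16012 = 1.42484 ≈ 1.4248 bits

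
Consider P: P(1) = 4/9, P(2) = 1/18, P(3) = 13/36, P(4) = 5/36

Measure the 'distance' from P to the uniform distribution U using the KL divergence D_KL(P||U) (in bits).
0.3222 bits

U(i) = 1/4 for all i

D_KL(P||U) = Σ P(x) log₂(P(x) / (1/4))
           = Σ P(x) log₂(P(x)) + log₂(4)
           = log₂(4) - H(P)

H(P) = -Σ P(x) log₂(P(x)):
  -P(1)·log₂(P(1)) = -(4/9)·log₂(4/9) = 0.51997
  -P(2)·log₂(P(2)) = -(1/18)·log₂(1/18) = 0.23166
  -P(3)·log₂(P(3)) = -(13/36)·log₂(13/36) = 0.53065
  -P(4)·log₂(P(4)) = -(5/36)·log₂(5/36) = 0.39556
H(P) = 0.51997 + 0.23166 + 0.53065 + 0.39556 = 1.67784 bits

log₂(4) = 2.00000 bits

D_KL(P||U) = 2.00000 - 1.67784 = 0.32216 ≈ 0.3222 bits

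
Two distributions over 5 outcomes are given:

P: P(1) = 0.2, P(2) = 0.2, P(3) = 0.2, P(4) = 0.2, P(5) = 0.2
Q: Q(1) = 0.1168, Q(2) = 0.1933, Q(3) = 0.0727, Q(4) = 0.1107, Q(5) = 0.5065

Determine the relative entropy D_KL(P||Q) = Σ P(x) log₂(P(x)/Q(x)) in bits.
0.3596 bits

D_KL(P||Q) = Σ P(x) log₂(P(x)/Q(x))

Computing term by term:
  P(1)·log₂(P(1)/Q(1)) = 0.2·log₂(0.2/0.1168) = 0.15519
  P(2)·log₂(P(2)/Q(2)) = 0.2·log₂(0.2/0.1933) = 0.00983
  P(3)·log₂(P(3)/Q(3)) = 0.2·log₂(0.2/0.0727) = 0.29199
  P(4)·log₂(P(4)/Q(4)) = 0.2·log₂(0.2/0.1107) = 0.17067
  P(5)·log₂(P(5)/Q(5)) = 0.2·log₂(0.2/0.5065) = -0.26811

D_KL(P||Q) = 0.15519 + 0.00983 + 0.29199 + 0.17067 - 0.26811 = 0.35957 ≈ 0.3596 bits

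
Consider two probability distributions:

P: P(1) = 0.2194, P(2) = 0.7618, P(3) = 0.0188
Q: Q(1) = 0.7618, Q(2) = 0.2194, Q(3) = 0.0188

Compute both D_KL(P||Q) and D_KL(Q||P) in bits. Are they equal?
D_KL(P||Q) = 0.9741 bits, D_KL(Q||P) = 0.9741 bits. Yes, in this case they are equal (although KL divergence is not symmetric in general).

D_KL(P||Q) = Σ P(x) log₂(P(x)/Q(x))

Computing term by term:
  P(1)·log₂(P(1)/Q(1)) = 0.2194·log₂(0.2194/0.7618) = -0.39401
  P(2)·log₂(P(2)/Q(2)) = 0.7618·log₂(0.7618/0.2194) = 1.36808
  P(3)·log₂(P(3)/Q(3)) = 0.0188·log₂(0.0188/0.0188) = 0.00000

D_KL(P||Q) = -0.39401 + 1.36808 + 0.00000 = 0.97407 ≈ 0.9741 bits

D_KL(Q||P) = Σ Q(x) log₂(Q(x)/P(x))

Computing term by term:
  Q(1)·log₂(Q(1)/P(1)) = 0.7618·log₂(0.7618/0.2194) = 1.36808
  Q(2)·log₂(Q(2)/P(2)) = 0.2194·log₂(0.2194/0.7618) = -0.39401
  Q(3)·log₂(Q(3)/P(3)) = 0.0188·log₂(0.0188/0.0188) = 0.00000

D_KL(Q||P) = 1.36808 - 0.39401 + 0.00000 = 0.97407 ≈ 0.9741 bits

These ARE equal here. Q is P with outcomes relabeled (Q(1) = P(2), Q(2) = P(1)) by a relabeling that is its own inverse, so the two sums contain exactly the same terms in a different order. This is a special case — KL divergence is not symmetric in general: D_KL(P||Q) ≠ D_KL(Q||P) for most P, Q.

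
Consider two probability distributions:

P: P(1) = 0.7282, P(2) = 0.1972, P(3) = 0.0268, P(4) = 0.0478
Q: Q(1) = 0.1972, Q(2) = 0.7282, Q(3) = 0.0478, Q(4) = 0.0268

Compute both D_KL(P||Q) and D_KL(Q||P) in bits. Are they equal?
D_KL(P||Q) = 1.0183 bits, D_KL(Q||P) = 1.0183 bits. Yes, in this case they are equal (although KL divergence is not symmetric in general).

D_KL(P||Q) = Σ P(x) log₂(P(x)/Q(x))

Computing term by term:
  P(1)·log₂(P(1)/Q(1)) = 0.7282·log₂(0.7282/0.1972) = 1.37242
  P(2)·log₂(P(2)/Q(2)) = 0.1972·log₂(0.1972/0.7282) = -0.37166
  P(3)·log₂(P(3)/Q(3)) = 0.0268·log₂(0.0268/0.0478) = -0.02237
  P(4)·log₂(P(4)/Q(4)) = 0.0478·log₂(0.0478/0.0268) = 0.03990

D_KL(P||Q) = 1.37242 - 0.37166 - 0.02237 + 0.03990 = 1.01829 ≈ 1.0183 bits

D_KL(Q||P) = Σ Q(x) log₂(Q(x)/P(x))

Computing term by term:
  Q(1)·log₂(Q(1)/P(1)) = 0.1972·log₂(0.1972/0.7282) = -0.37166
  Q(2)·log₂(Q(2)/P(2)) = 0.7282·log₂(0.7282/0.1972) = 1.37242
  Q(3)·log₂(Q(3)/P(3)) = 0.0478·log₂(0.0478/0.0268) = 0.03990
  Q(4)·log₂(Q(4)/P(4)) = 0.0268·log₂(0.0268/0.0478) = -0.02237

D_KL(Q||P) = -0.37166 + 1.37242 + 0.03990 - 0.02237 = 1.01829 ≈ 1.0183 bits

These ARE equal here. Q is P with outcomes relabeled (Q(1) = P(2), Q(2) = P(1), Q(3) = P(4), Q(4) = P(3)) by a relabeling that is its own inverse, so the two sums contain exactly the same terms in a different order. This is a special case — KL divergence is not symmetric in general: D_KL(P||Q) ≠ D_KL(Q||P) for most P, Q.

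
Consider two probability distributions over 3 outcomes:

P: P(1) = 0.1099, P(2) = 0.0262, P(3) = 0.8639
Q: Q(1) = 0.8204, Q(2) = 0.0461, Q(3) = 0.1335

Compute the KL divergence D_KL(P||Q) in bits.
1.9873 bits

D_KL(P||Q) = Σ P(x) log₂(P(x)/Q(x))

Computing term by term:
  P(1)·log₂(P(1)/Q(1)) = 0.1099·log₂(0.1099/0.8204) = -0.31872
  P(2)·log₂(P(2)/Q(2)) = 0.0262·log₂(0.0262/0.0461) = -0.02136
  P(3)·log₂(P(3)/Q(3)) = 0.8639·log₂(0.8639/0.1335) = 2.32737

D_KL(P||Q) = -0.31872 - 0.02136 + 2.32737 = 1.98729 ≈ 1.9873 bits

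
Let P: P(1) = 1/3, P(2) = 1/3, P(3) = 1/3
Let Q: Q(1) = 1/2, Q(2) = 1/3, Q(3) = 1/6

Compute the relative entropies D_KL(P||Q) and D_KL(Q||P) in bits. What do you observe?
D_KL(P||Q) = 0.1383 bits, D_KL(Q||P) = 0.1258 bits. The two directions give different values (D_KL(P||Q) exceeds D_KL(Q||P) by 0.0125 bits): KL divergence is asymmetric.

D_KL(P||Q) = Σ P(x) log₂(P(x)/Q(x))

Computing term by term:
  P(1)·log₂(P(1)/Q(1)) = (1/3)·log₂((1/3)/(1/2)) = -0.19499
  P(2)·log₂(P(2)/Q(2)) = (1/3)·log₂((1/3)/(1/3)) = 0.00000
  P(3)·log₂(P(3)/Q(3)) = (1/3)·log₂((1/3)/(1/6)) = 0.33333

D_KL(P||Q) = -0.19499 + 0.00000 + 0.33333 = 0.13834 ≈ 0.1383 bits

D_KL(Q||P) = Σ Q(x) log₂(Q(x)/P(x))

Computing term by term:
  Q(1)·log₂(Q(1)/P(1)) = (1/2)·log₂((1/2)/(1/3)) = 0.29248
  Q(2)·log₂(Q(2)/P(2)) = (1/3)·log₂((1/3)/(1/3)) = 0.00000
  Q(3)·log₂(Q(3)/P(3)) = (1/6)·log₂((1/6)/(1/3)) = -0.16667

D_KL(Q||P) = 0.29248 + 0.00000 - 0.16667 = 0.12581 ≈ 0.1258 bits

These are NOT equal (difference: 0.0125 bits). KL divergence is asymmetric: D_KL(P||Q) ≠ D_KL(Q||P) in general.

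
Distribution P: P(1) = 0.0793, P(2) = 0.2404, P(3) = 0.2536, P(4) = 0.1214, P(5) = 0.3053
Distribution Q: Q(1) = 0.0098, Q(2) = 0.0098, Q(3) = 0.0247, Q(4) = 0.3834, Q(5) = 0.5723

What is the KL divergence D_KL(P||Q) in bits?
1.7229 bits

D_KL(P||Q) = Σ P(x) log₂(P(x)/Q(x))

Computing term by term:
  P(1)·log₂(P(1)/Q(1)) = 0.0793·log₂(0.0793/0.0098) = 0.23921
  P(2)·log₂(P(2)/Q(2)) = 0.2404·log₂(0.2404/0.0098) = 1.10981
  P(3)·log₂(P(3)/Q(3)) = 0.2536·log₂(0.2536/0.0247) = 0.85209
  P(4)·log₂(P(4)/Q(4)) = 0.1214·log₂(0.1214/0.3834) = -0.20141
  P(5)·log₂(P(5)/Q(5)) = 0.3053·log₂(0.3053/0.5723) = -0.27677

D_KL(P||Q) = 0.23921 + 1.10981 + 0.85209 - 0.20141 - 0.27677 = 1.72293 ≈ 1.7229 bits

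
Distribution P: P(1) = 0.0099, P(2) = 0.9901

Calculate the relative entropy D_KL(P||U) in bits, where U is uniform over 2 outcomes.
0.9199 bits

U(i) = 1/2 for all i

D_KL(P||U) = Σ P(x) log₂(P(x) / (1/2))
           = Σ P(x) log₂(P(x)) + log₂(2)
           = log₂(2) - H(P)

H(P) = -Σ P(x) log₂(P(x)):
  -P(1)·log₂(P(1)) = -(0.0099)·log₂(0.0099) = 0.06592
  -P(2)·log₂(P(2)) = -(0.9901)·log₂(0.9901) = 0.01421
H(P) = 0.06592 + 0.01421 = 0.08013 bits

log₂(2) = 1.00000 bits

D_KL(P||U) = 1.00000 - 0.08013 = 0.91987 ≈ 0.9199 bits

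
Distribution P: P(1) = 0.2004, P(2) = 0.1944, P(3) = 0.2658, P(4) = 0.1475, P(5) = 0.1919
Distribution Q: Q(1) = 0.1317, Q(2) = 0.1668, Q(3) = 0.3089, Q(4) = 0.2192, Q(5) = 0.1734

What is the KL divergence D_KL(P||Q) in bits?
0.0505 bits

D_KL(P||Q) = Σ P(x) log₂(P(x)/Q(x))

Computing term by term:
  P(1)·log₂(P(1)/Q(1)) = 0.2004·log₂(0.2004/0.1317) = 0.12137
  P(2)·log₂(P(2)/Q(2)) = 0.1944·log₂(0.1944/0.1668) = 0.04294
  P(3)·log₂(P(3)/Q(3)) = 0.2658·log₂(0.2658/0.3089) = -0.05763
  P(4)·log₂(P(4)/Q(4)) = 0.1475·log₂(0.1475/0.2192) = -0.08430
  P(5)·log₂(P(5)/Q(5)) = 0.1919·log₂(0.1919/0.1734) = 0.02807

D_KL(P||Q) = 0.12137 + 0.04294 - 0.05763 - 0.08430 + 0.02807 = 0.05045 ≈ 0.0505 bits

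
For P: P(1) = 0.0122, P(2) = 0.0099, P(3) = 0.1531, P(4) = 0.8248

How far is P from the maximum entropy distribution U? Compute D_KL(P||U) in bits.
1.2128 bits

U(i) = 1/4 for all i

D_KL(P||U) = Σ P(x) log₂(P(x) / (1/4))
           = Σ P(x) log₂(P(x)) + log₂(4)
           = log₂(4) - H(P)

H(P) = -Σ P(x) log₂(P(x)):
  -P(1)·log₂(P(1)) = -(0.0122)·log₂(0.0122) = 0.07756
  -P(2)·log₂(P(2)) = -(0.0099)·log₂(0.0099) = 0.06592
  -P(3)·log₂(P(3)) = -(0.1531)·log₂(0.1531) = 0.41451
  -P(4)·log₂(P(4)) = -(0.8248)·log₂(0.8248) = 0.22920
H(P) = 0.07756 + 0.06592 + 0.41451 + 0.22920 = 0.78719 bits

log₂(4) = 2.00000 bits

D_KL(P||U) = 2.00000 - 0.78719 = 1.21281 ≈ 1.2128 bits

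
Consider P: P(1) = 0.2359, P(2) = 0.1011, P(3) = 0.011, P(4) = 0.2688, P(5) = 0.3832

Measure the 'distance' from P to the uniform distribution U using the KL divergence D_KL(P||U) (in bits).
0.3848 bits

U(i) = 1/5 for all i

D_KL(P||U) = Σ P(x) log₂(P(x) / (1/5))
           = Σ P(x) log₂(P(x)) + log₂(5)
           = log₂(5) - H(P)

H(P) = -Σ P(x) log₂(P(x)):
  -P(1)·log₂(P(1)) = -(0.2359)·log₂(0.2359) = 0.49156
  -P(2)·log₂(P(2)) = -(0.1011)·log₂(0.1011) = 0.33425
  -P(3)·log₂(P(3)) = -(0.011)·log₂(0.011) = 0.07157
  -P(4)·log₂(P(4)) = -(0.2688)·log₂(0.2688) = 0.50948
  -P(5)·log₂(P(5)) = -(0.3832)·log₂(0.3832) = 0.53028
H(P) = 0.49156 + 0.33425 + 0.07157 + 0.50948 + 0.53028 = 1.93714 bits

log₂(5) = 2.32193 bits

D_KL(P||U) = 2.32193 - 1.93714 = 0.38479 ≈ 0.3848 bits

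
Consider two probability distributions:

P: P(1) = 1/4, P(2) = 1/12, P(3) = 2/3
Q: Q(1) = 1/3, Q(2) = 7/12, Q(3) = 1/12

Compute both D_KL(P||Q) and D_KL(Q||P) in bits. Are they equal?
D_KL(P||Q) = 1.6623 bits, D_KL(Q||P) = 1.5260 bits. No, they are not equal.

D_KL(P||Q) = Σ P(x) log₂(P(x)/Q(x))

Computing term by term:
  P(1)·log₂(P(1)/Q(1)) = (1/4)·log₂((1/4)/(1/3)) = -0.10376
  P(2)·log₂(P(2)/Q(2)) = (1/12)·log₂((1/12)/(7/12)) = -0.23395
  P(3)·log₂(P(3)/Q(3)) = (2/3)·log₂((2/3)/(1/12)) = 2.00000

D_KL(P||Q) = -0.10376 - 0.23395 + 2.00000 = 1.66229 ≈ 1.6623 bits

D_KL(Q||P) = Σ Q(x) log₂(Q(x)/P(x))

Computing term by term:
  Q(1)·log₂(Q(1)/P(1)) = (1/3)·log₂((1/3)/(1/4)) = 0.13835
  Q(2)·log₂(Q(2)/P(2)) = (7/12)·log₂((7/12)/(1/12)) = 1.63762
  Q(3)·log₂(Q(3)/P(3)) = (1/12)·log₂((1/12)/(2/3)) = -0.25000

D_KL(Q||P) = 0.13835 + 1.63762 - 0.25000 = 1.52597 ≈ 1.5260 bits

These are NOT equal (difference: 0.1363 bits). KL divergence is asymmetric: D_KL(P||Q) ≠ D_KL(Q||P) in general.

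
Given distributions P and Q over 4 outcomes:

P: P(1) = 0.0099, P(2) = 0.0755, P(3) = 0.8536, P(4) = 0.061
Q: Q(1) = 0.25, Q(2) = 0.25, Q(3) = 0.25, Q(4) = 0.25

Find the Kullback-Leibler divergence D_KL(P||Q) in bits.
1.2116 bits

D_KL(P||Q) = Σ P(x) log₂(P(x)/Q(x))

Computing term by term:
  P(1)·log₂(P(1)/Q(1)) = 0.0099·log₂(0.0099/0.25) = -0.04612
  P(2)·log₂(P(2)/Q(2)) = 0.0755·log₂(0.0755/0.25) = -0.13042
  P(3)·log₂(P(3)/Q(3)) = 0.8536·log₂(0.8536/0.25) = 1.51227
  P(4)·log₂(P(4)/Q(4)) = 0.061·log₂(0.061/0.25) = -0.12414

D_KL(P||Q) = -0.04612 - 0.13042 + 1.51227 - 0.12414 = 1.21159 ≈ 1.2116 bits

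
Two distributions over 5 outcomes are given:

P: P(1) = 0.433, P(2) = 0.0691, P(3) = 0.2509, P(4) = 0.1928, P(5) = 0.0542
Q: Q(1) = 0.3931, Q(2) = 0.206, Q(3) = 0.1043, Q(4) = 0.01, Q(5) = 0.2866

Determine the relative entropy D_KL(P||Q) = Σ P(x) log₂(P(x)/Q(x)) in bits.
0.9621 bits

D_KL(P||Q) = Σ P(x) log₂(P(x)/Q(x))

Computing term by term:
  P(1)·log₂(P(1)/Q(1)) = 0.433·log₂(0.433/0.3931) = 0.06039
  P(2)·log₂(P(2)/Q(2)) = 0.0691·log₂(0.0691/0.206) = -0.10889
  P(3)·log₂(P(3)/Q(3)) = 0.2509·log₂(0.2509/0.1043) = 0.31773
  P(4)·log₂(P(4)/Q(4)) = 0.1928·log₂(0.1928/0.01) = 0.82307
  P(5)·log₂(P(5)/Q(5)) = 0.0542·log₂(0.0542/0.2866) = -0.13022

D_KL(P||Q) = 0.06039 - 0.10889 + 0.31773 + 0.82307 - 0.13022 = 0.96208 ≈ 0.9621 bits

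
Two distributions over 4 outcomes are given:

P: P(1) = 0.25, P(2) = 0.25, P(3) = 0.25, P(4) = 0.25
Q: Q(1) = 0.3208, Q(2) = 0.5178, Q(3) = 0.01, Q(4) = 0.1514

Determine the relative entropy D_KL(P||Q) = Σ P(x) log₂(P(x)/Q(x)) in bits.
0.9893 bits

D_KL(P||Q) = Σ P(x) log₂(P(x)/Q(x))

Computing term by term:
  P(1)·log₂(P(1)/Q(1)) = 0.25·log₂(0.25/0.3208) = -0.08994
  P(2)·log₂(P(2)/Q(2)) = 0.25·log₂(0.25/0.5178) = -0.26262
  P(3)·log₂(P(3)/Q(3)) = 0.25·log₂(0.25/0.01) = 1.16096
  P(4)·log₂(P(4)/Q(4)) = 0.25·log₂(0.25/0.1514) = 0.18089

D_KL(P||Q) = -0.08994 - 0.26262 + 1.16096 + 0.18089 = 0.98929 ≈ 0.9893 bits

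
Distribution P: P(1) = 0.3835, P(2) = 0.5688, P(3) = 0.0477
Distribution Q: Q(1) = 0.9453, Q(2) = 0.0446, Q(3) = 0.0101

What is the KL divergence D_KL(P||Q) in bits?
1.6968 bits

D_KL(P||Q) = Σ P(x) log₂(P(x)/Q(x))

Computing term by term:
  P(1)·log₂(P(1)/Q(1)) = 0.3835·log₂(0.3835/0.9453) = -0.49914
  P(2)·log₂(P(2)/Q(2)) = 0.5688·log₂(0.5688/0.0446) = 2.08909
  P(3)·log₂(P(3)/Q(3)) = 0.0477·log₂(0.0477/0.0101) = 0.10683

D_KL(P||Q) = -0.49914 + 2.08909 + 0.10683 = 1.69678 ≈ 1.6968 bits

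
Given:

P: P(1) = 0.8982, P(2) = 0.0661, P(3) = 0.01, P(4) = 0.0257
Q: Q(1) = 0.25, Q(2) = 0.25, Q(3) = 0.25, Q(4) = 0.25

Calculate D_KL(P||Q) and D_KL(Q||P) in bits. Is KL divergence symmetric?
D_KL(P||Q) = 1.3996 bits, D_KL(Q||P) = 2.0000 bits. No, KL divergence is not symmetric.

D_KL(P||Q) = Σ P(x) log₂(P(x)/Q(x))

Computing term by term:
  P(1)·log₂(P(1)/Q(1)) = 0.8982·log₂(0.8982/0.25) = 1.65728
  P(2)·log₂(P(2)/Q(2)) = 0.0661·log₂(0.0661/0.25) = -0.12686
  P(3)·log₂(P(3)/Q(3)) = 0.01·log₂(0.01/0.25) = -0.04644
  P(4)·log₂(P(4)/Q(4)) = 0.0257·log₂(0.0257/0.25) = -0.08435

D_KL(P||Q) = 1.65728 - 0.12686 - 0.04644 - 0.08435 = 1.39963 ≈ 1.3996 bits

D_KL(Q||P) = Σ Q(x) log₂(Q(x)/P(x))

Computing term by term:
  Q(1)·log₂(Q(1)/P(1)) = 0.25·log₂(0.25/0.8982) = -0.46128
  Q(2)·log₂(Q(2)/P(2)) = 0.25·log₂(0.25/0.0661) = 0.47980
  Q(3)·log₂(Q(3)/P(3)) = 0.25·log₂(0.25/0.01) = 1.16096
  Q(4)·log₂(Q(4)/P(4)) = 0.25·log₂(0.25/0.0257) = 0.82052

D_KL(Q||P) = -0.46128 + 0.47980 + 1.16096 + 0.82052 = 2.00000 ≈ 2.0000 bits

These are NOT equal (difference: 0.6004 bits). KL divergence is asymmetric: D_KL(P||Q) ≠ D_KL(Q||P) in general.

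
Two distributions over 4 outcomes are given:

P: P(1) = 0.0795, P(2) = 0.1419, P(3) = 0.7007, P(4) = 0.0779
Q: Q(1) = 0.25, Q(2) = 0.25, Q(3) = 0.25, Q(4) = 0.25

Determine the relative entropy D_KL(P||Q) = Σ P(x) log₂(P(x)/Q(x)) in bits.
0.6635 bits

D_KL(P||Q) = Σ P(x) log₂(P(x)/Q(x))

Computing term by term:
  P(1)·log₂(P(1)/Q(1)) = 0.0795·log₂(0.0795/0.25) = -0.13141
  P(2)·log₂(P(2)/Q(2)) = 0.1419·log₂(0.1419/0.25) = -0.11594
  P(3)·log₂(P(3)/Q(3)) = 0.7007·log₂(0.7007/0.25) = 1.04185
  P(4)·log₂(P(4)/Q(4)) = 0.0779·log₂(0.0779/0.25) = -0.13105

D_KL(P||Q) = -0.13141 - 0.11594 + 1.04185 - 0.13105 = 0.66345 ≈ 0.6635 bits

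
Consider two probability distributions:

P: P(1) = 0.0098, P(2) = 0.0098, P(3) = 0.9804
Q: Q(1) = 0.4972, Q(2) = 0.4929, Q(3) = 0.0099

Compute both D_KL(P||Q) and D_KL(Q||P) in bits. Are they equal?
D_KL(P||Q) = 6.3889 bits, D_KL(Q||P) = 5.5370 bits. No, they are not equal.

D_KL(P||Q) = Σ P(x) log₂(P(x)/Q(x))

Computing term by term:
  P(1)·log₂(P(1)/Q(1)) = 0.0098·log₂(0.0098/0.4972) = -0.05552
  P(2)·log₂(P(2)/Q(2)) = 0.0098·log₂(0.0098/0.4929) = -0.05539
  P(3)·log₂(P(3)/Q(3)) = 0.9804·log₂(0.9804/0.0099) = 6.49985

D_KL(P||Q) = -0.05552 - 0.05539 + 6.49985 = 6.38894 ≈ 6.3889 bits

D_KL(Q||P) = Σ Q(x) log₂(Q(x)/P(x))

Computing term by term:
  Q(1)·log₂(Q(1)/P(1)) = 0.4972·log₂(0.4972/0.0098) = 2.81659
  Q(2)·log₂(Q(2)/P(2)) = 0.4929·log₂(0.4929/0.0098) = 2.78605
  Q(3)·log₂(Q(3)/P(3)) = 0.0099·log₂(0.0099/0.9804) = -0.06564

D_KL(Q||P) = 2.81659 + 2.78605 - 0.06564 = 5.53700 ≈ 5.5370 bits

These are NOT equal (difference: 0.8519 bits). KL divergence is asymmetric: D_KL(P||Q) ≠ D_KL(Q||P) in general.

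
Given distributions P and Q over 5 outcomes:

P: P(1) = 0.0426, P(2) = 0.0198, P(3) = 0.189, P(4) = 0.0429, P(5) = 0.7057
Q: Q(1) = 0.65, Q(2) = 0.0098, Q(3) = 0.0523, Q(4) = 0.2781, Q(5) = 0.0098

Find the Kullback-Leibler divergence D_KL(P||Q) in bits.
4.4415 bits

D_KL(P||Q) = Σ P(x) log₂(P(x)/Q(x))

Computing term by term:
  P(1)·log₂(P(1)/Q(1)) = 0.0426·log₂(0.0426/0.65) = -0.16748
  P(2)·log₂(P(2)/Q(2)) = 0.0198·log₂(0.0198/0.0098) = 0.02009
  P(3)·log₂(P(3)/Q(3)) = 0.189·log₂(0.189/0.0523) = 0.35031
  P(4)·log₂(P(4)/Q(4)) = 0.0429·log₂(0.0429/0.2781) = -0.11568
  P(5)·log₂(P(5)/Q(5)) = 0.7057·log₂(0.7057/0.0098) = 4.35426

D_KL(P||Q) = -0.16748 + 0.02009 + 0.35031 - 0.11568 + 4.35426 = 4.44150 ≈ 4.4415 bits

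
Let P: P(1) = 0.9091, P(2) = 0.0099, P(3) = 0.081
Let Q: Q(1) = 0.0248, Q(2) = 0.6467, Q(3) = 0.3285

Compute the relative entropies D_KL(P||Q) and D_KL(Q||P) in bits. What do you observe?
D_KL(P||Q) = 4.5004 bits, D_KL(Q||P) = 4.4340 bits. The two directions give different values (D_KL(P||Q) exceeds D_KL(Q||P) by 0.0664 bits): KL divergence is asymmetric.

D_KL(P||Q) = Σ P(x) log₂(P(x)/Q(x))

Computing term by term:
  P(1)·log₂(P(1)/Q(1)) = 0.9091·log₂(0.9091/0.0248) = 4.72371
  P(2)·log₂(P(2)/Q(2)) = 0.0099·log₂(0.0099/0.6467) = -0.05969
  P(3)·log₂(P(3)/Q(3)) = 0.081·log₂(0.081/0.3285) = -0.16361

D_KL(P||Q) = 4.72371 - 0.05969 - 0.16361 = 4.50041 ≈ 4.5004 bits

D_KL(Q||P) = Σ Q(x) log₂(Q(x)/P(x))

Computing term by term:
  Q(1)·log₂(Q(1)/P(1)) = 0.0248·log₂(0.0248/0.9091) = -0.12886
  Q(2)·log₂(Q(2)/P(2)) = 0.6467·log₂(0.6467/0.0099) = 3.89929
  Q(3)·log₂(Q(3)/P(3)) = 0.3285·log₂(0.3285/0.081) = 0.66354

D_KL(Q||P) = -0.12886 + 3.89929 + 0.66354 = 4.43397 ≈ 4.4340 bits

These are NOT equal (difference: 0.0664 bits). KL divergence is asymmetric: D_KL(P||Q) ≠ D_KL(Q||P) in general.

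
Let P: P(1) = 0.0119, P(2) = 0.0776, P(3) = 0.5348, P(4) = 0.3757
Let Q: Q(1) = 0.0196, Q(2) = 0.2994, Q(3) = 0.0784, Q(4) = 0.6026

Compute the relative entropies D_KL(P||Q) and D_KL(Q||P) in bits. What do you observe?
D_KL(P||Q) = 1.0656 bits, D_KL(Q||P) = 0.7909 bits. The two directions give different values (D_KL(P||Q) exceeds D_KL(Q||P) by 0.2747 bits): KL divergence is asymmetric.

D_KL(P||Q) = Σ P(x) log₂(P(x)/Q(x))

Computing term by term:
  P(1)·log₂(P(1)/Q(1)) = 0.0119·log₂(0.0119/0.0196) = -0.00857
  P(2)·log₂(P(2)/Q(2)) = 0.0776·log₂(0.0776/0.2994) = -0.15116
  P(3)·log₂(P(3)/Q(3)) = 0.5348·log₂(0.5348/0.0784) = 1.48144
  P(4)·log₂(P(4)/Q(4)) = 0.3757·log₂(0.3757/0.6026) = -0.25608

D_KL(P||Q) = -0.00857 - 0.15116 + 1.48144 - 0.25608 = 1.06563 ≈ 1.0656 bits

D_KL(Q||P) = Σ Q(x) log₂(Q(x)/P(x))

Computing term by term:
  Q(1)·log₂(Q(1)/P(1)) = 0.0196·log₂(0.0196/0.0119) = 0.01411
  Q(2)·log₂(Q(2)/P(2)) = 0.2994·log₂(0.2994/0.0776) = 0.58321
  Q(3)·log₂(Q(3)/P(3)) = 0.0784·log₂(0.0784/0.5348) = -0.21717
  Q(4)·log₂(Q(4)/P(4)) = 0.6026·log₂(0.6026/0.3757) = 0.41074

D_KL(Q||P) = 0.01411 + 0.58321 - 0.21717 + 0.41074 = 0.79089 ≈ 0.7909 bits

These are NOT equal (difference: 0.2747 bits). KL divergence is asymmetric: D_KL(P||Q) ≠ D_KL(Q||P) in general.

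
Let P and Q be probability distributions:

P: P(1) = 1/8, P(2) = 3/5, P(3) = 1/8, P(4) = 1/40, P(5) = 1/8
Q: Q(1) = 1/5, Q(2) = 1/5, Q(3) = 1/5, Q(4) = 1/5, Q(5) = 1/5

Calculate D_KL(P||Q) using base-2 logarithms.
0.6217 bits

D_KL(P||Q) = Σ P(x) log₂(P(x)/Q(x))

Computing term by term:
  P(1)·log₂(P(1)/Q(1)) = (1/8)·log₂((1/8)/(1/5)) = -0.08476
  P(2)·log₂(P(2)/Q(2)) = (3/5)·log₂((3/5)/(1/5)) = 0.95098
  P(3)·log₂(P(3)/Q(3)) = (1/8)·log₂((1/8)/(1/5)) = -0.08476
  P(4)·log₂(P(4)/Q(4)) = (1/40)·log₂((1/40)/(1/5)) = -0.07500
  P(5)·log₂(P(5)/Q(5)) = (1/8)·log₂((1/8)/(1/5)) = -0.08476

D_KL(P||Q) = -0.08476 + 0.95098 - 0.08476 - 0.07500 - 0.08476 = 0.62170 ≈ 0.6217 bits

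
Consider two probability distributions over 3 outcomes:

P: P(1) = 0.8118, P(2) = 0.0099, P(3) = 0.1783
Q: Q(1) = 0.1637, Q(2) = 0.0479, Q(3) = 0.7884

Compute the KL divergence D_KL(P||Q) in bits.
1.4704 bits

D_KL(P||Q) = Σ P(x) log₂(P(x)/Q(x))

Computing term by term:
  P(1)·log₂(P(1)/Q(1)) = 0.8118·log₂(0.8118/0.1637) = 1.87531
  P(2)·log₂(P(2)/Q(2)) = 0.0099·log₂(0.0099/0.0479) = -0.02252
  P(3)·log₂(P(3)/Q(3)) = 0.1783·log₂(0.1783/0.7884) = -0.38239

D_KL(P||Q) = 1.87531 - 0.02252 - 0.38239 = 1.47040 ≈ 1.4704 bits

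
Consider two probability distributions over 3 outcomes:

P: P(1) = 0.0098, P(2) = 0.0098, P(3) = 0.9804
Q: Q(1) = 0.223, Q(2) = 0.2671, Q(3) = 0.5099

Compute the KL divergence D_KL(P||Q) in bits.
0.8338 bits

D_KL(P||Q) = Σ P(x) log₂(P(x)/Q(x))

Computing term by term:
  P(1)·log₂(P(1)/Q(1)) = 0.0098·log₂(0.0098/0.223) = -0.04418
  P(2)·log₂(P(2)/Q(2)) = 0.0098·log₂(0.0098/0.2671) = -0.04673
  P(3)·log₂(P(3)/Q(3)) = 0.9804·log₂(0.9804/0.5099) = 0.92467

D_KL(P||Q) = -0.04418 - 0.04673 + 0.92467 = 0.83376 ≈ 0.8338 bits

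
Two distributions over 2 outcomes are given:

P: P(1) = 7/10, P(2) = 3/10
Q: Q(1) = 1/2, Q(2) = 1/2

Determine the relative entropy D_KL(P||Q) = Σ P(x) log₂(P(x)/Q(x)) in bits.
0.1187 bits

D_KL(P||Q) = Σ P(x) log₂(P(x)/Q(x))

Computing term by term:
  P(1)·log₂(P(1)/Q(1)) = (7/10)·log₂((7/10)/(1/2)) = 0.33980
  P(2)·log₂(P(2)/Q(2)) = (3/10)·log₂((3/10)/(1/2)) = -0.22109

D_KL(P||Q) = 0.33980 - 0.22109 = 0.11871 ≈ 0.1187 bits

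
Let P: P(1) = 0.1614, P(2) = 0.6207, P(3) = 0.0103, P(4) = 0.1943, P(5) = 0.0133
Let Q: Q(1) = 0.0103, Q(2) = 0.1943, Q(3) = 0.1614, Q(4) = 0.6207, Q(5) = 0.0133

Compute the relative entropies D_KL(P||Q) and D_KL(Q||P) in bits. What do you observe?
D_KL(P||Q) = 1.3143 bits, D_KL(Q||P) = 1.3143 bits. The two directions give the same value here, because Q is a self-inverse relabeling of P; in general KL divergence is asymmetric.

D_KL(P||Q) = Σ P(x) log₂(P(x)/Q(x))

Computing term by term:
  P(1)·log₂(P(1)/Q(1)) = 0.1614·log₂(0.1614/0.0103) = 0.64075
  P(2)·log₂(P(2)/Q(2)) = 0.6207·log₂(0.6207/0.1943) = 1.04005
  P(3)·log₂(P(3)/Q(3)) = 0.0103·log₂(0.0103/0.1614) = -0.04089
  P(4)·log₂(P(4)/Q(4)) = 0.1943·log₂(0.1943/0.6207) = -0.32557
  P(5)·log₂(P(5)/Q(5)) = 0.0133·log₂(0.0133/0.0133) = 0.00000

D_KL(P||Q) = 0.64075 + 1.04005 - 0.04089 - 0.32557 + 0.00000 = 1.31434 ≈ 1.3143 bits

D_KL(Q||P) = Σ Q(x) log₂(Q(x)/P(x))

Computing term by term:
  Q(1)·log₂(Q(1)/P(1)) = 0.0103·log₂(0.0103/0.1614) = -0.04089
  Q(2)·log₂(Q(2)/P(2)) = 0.1943·log₂(0.1943/0.6207) = -0.32557
  Q(3)·log₂(Q(3)/P(3)) = 0.1614·log₂(0.1614/0.0103) = 0.64075
  Q(4)·log₂(Q(4)/P(4)) = 0.6207·log₂(0.6207/0.1943) = 1.04005
  Q(5)·log₂(Q(5)/P(5)) = 0.0133·log₂(0.0133/0.0133) = 0.00000

D_KL(Q||P) = -0.04089 - 0.32557 + 0.64075 + 1.04005 + 0.00000 = 1.31434 ≈ 1.3143 bits

These ARE equal here. Q is P with outcomes relabeled (Q(1) = P(3), Q(2) = P(4), Q(3) = P(1), Q(4) = P(2)) by a relabeling that is its own inverse, so the two sums contain exactly the same terms in a different order. This is a special case — KL divergence is not symmetric in general: D_KL(P||Q) ≠ D_KL(Q||P) for most P, Q.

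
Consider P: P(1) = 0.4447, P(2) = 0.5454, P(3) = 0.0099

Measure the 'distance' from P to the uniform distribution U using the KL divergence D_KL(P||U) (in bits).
0.5221 bits

U(i) = 1/3 for all i

D_KL(P||U) = Σ P(x) log₂(P(x) / (1/3))
           = Σ P(x) log₂(P(x)) + log₂(3)
           = log₂(3) - H(P)

H(P) = -Σ P(x) log₂(P(x)):
  -P(1)·log₂(P(1)) = -(0.4447)·log₂(0.4447) = 0.51990
  -P(2)·log₂(P(2)) = -(0.5454)·log₂(0.5454) = 0.47701
  -P(3)·log₂(P(3)) = -(0.0099)·log₂(0.0099) = 0.06592
H(P) = 0.51990 + 0.47701 + 0.06592 = 1.06283 bits

log₂(3) = 1.58496 bits

D_KL(P||U) = 1.58496 - 1.06283 = 0.52213 ≈ 0.5221 bits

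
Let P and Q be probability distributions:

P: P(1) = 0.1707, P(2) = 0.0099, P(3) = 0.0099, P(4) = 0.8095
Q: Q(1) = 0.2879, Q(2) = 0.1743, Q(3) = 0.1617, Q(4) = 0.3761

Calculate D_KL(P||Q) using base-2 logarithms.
0.6857 bits

D_KL(P||Q) = Σ P(x) log₂(P(x)/Q(x))

Computing term by term:
  P(1)·log₂(P(1)/Q(1)) = 0.1707·log₂(0.1707/0.2879) = -0.12873
  P(2)·log₂(P(2)/Q(2)) = 0.0099·log₂(0.0099/0.1743) = -0.04097
  P(3)·log₂(P(3)/Q(3)) = 0.0099·log₂(0.0099/0.1617) = -0.03989
  P(4)·log₂(P(4)/Q(4)) = 0.8095·log₂(0.8095/0.3761) = 0.89524

D_KL(P||Q) = -0.12873 - 0.04097 - 0.03989 + 0.89524 = 0.68565 ≈ 0.6857 bits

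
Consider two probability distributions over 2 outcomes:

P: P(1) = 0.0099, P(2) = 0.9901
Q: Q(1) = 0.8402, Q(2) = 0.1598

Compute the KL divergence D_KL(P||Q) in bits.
2.5418 bits

D_KL(P||Q) = Σ P(x) log₂(P(x)/Q(x))

Computing term by term:
  P(1)·log₂(P(1)/Q(1)) = 0.0099·log₂(0.0099/0.8402) = -0.06343
  P(2)·log₂(P(2)/Q(2)) = 0.9901·log₂(0.9901/0.1598) = 2.60526

D_KL(P||Q) = -0.06343 + 2.60526 = 2.54183 ≈ 2.5418 bits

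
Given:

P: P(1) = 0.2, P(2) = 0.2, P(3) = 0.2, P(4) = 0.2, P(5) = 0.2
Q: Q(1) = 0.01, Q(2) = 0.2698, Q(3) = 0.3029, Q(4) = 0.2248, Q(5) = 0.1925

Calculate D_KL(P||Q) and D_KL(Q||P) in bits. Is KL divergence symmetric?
D_KL(P||Q) = 0.6355 bits, D_KL(Q||P) = 0.2820 bits. No, KL divergence is not symmetric.

D_KL(P||Q) = Σ P(x) log₂(P(x)/Q(x))

Computing term by term:
  P(1)·log₂(P(1)/Q(1)) = 0.2·log₂(0.2/0.01) = 0.86439
  P(2)·log₂(P(2)/Q(2)) = 0.2·log₂(0.2/0.2698) = -0.08638
  P(3)·log₂(P(3)/Q(3)) = 0.2·log₂(0.2/0.3029) = -0.11977
  P(4)·log₂(P(4)/Q(4)) = 0.2·log₂(0.2/0.2248) = -0.03373
  P(5)·log₂(P(5)/Q(5)) = 0.2·log₂(0.2/0.1925) = 0.01103

D_KL(P||Q) = 0.86439 - 0.08638 - 0.11977 - 0.03373 + 0.01103 = 0.63554 ≈ 0.6355 bits

D_KL(Q||P) = Σ Q(x) log₂(Q(x)/P(x))

Computing term by term:
  Q(1)·log₂(Q(1)/P(1)) = 0.01·log₂(0.01/0.2) = -0.04322
  Q(2)·log₂(Q(2)/P(2)) = 0.2698·log₂(0.2698/0.2) = 0.11652
  Q(3)·log₂(Q(3)/P(3)) = 0.3029·log₂(0.3029/0.2) = 0.18139
  Q(4)·log₂(Q(4)/P(4)) = 0.2248·log₂(0.2248/0.2) = 0.03791
  Q(5)·log₂(Q(5)/P(5)) = 0.1925·log₂(0.1925/0.2) = -0.01061

D_KL(Q||P) = -0.04322 + 0.11652 + 0.18139 + 0.03791 - 0.01061 = 0.28199 ≈ 0.2820 bits

These are NOT equal (difference: 0.3535 bits). KL divergence is asymmetric: D_KL(P||Q) ≠ D_KL(Q||P) in general.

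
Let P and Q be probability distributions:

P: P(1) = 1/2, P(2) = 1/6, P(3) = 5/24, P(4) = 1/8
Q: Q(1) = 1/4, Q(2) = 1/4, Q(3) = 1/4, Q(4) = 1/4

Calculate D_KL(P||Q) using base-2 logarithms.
0.2227 bits

D_KL(P||Q) = Σ P(x) log₂(P(x)/Q(x))

Computing term by term:
  P(1)·log₂(P(1)/Q(1)) = (1/2)·log₂((1/2)/(1/4)) = 0.50000
  P(2)·log₂(P(2)/Q(2)) = (1/6)·log₂((1/6)/(1/4)) = -0.09749
  P(3)·log₂(P(3)/Q(3)) = (5/24)·log₂((5/24)/(1/4)) = -0.05480
  P(4)·log₂(P(4)/Q(4)) = (1/8)·log₂((1/8)/(1/4)) = -0.12500

D_KL(P||Q) = 0.50000 - 0.09749 - 0.05480 - 0.12500 = 0.22271 ≈ 0.2227 bits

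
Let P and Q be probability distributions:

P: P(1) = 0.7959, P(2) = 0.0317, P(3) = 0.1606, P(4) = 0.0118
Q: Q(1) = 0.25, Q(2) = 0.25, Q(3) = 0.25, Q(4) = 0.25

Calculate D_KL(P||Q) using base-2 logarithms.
1.0807 bits

D_KL(P||Q) = Σ P(x) log₂(P(x)/Q(x))

Computing term by term:
  P(1)·log₂(P(1)/Q(1)) = 0.7959·log₂(0.7959/0.25) = 1.32968
  P(2)·log₂(P(2)/Q(2)) = 0.0317·log₂(0.0317/0.25) = -0.09445
  P(3)·log₂(P(3)/Q(3)) = 0.1606·log₂(0.1606/0.25) = -0.10254
  P(4)·log₂(P(4)/Q(4)) = 0.0118·log₂(0.0118/0.25) = -0.05198

D_KL(P||Q) = 1.32968 - 0.09445 - 0.10254 - 0.05198 = 1.08071 ≈ 1.0807 bits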